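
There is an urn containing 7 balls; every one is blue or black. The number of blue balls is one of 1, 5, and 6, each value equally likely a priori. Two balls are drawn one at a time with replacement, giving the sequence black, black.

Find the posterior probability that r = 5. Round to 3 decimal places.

Compute the likelihood of the observed sequence for each case: P(data | r = 1) = (6/7)(6/7) = 36/49; P(data | r = 5) = (2/7)(2/7) = 4/49; P(data | r = 6) = (1/7)(1/7) = 1/49.
Multiplying each by its prior: 1/3 · 36/49 = 12/49, 1/3 · 4/49 = 4/147, 1/3 · 1/49 = 1/147; these sum to 41/147.
Therefore the posterior P(r = 5 | data) = (4/147) / (41/147) = 4/41.

0.098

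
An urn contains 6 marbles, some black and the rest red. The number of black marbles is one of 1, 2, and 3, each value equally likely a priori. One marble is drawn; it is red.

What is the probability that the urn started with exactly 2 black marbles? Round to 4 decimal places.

The likelihood of this draw under each hypothesis: P(data | r = 1) = (5/6) = 5/6; P(data | r = 2) = (4/6) = 2/3; P(data | r = 3) = (3/6) = 1/2.
Weighting by the prior gives 1/3 · 5/6 = 5/18, 1/3 · 2/3 = 2/9, 1/3 · 1/2 = 1/6; with total 2/3.
Therefore the posterior P(r = 2 | data) = (2/9) / (2/3) = 1/3.

0.3333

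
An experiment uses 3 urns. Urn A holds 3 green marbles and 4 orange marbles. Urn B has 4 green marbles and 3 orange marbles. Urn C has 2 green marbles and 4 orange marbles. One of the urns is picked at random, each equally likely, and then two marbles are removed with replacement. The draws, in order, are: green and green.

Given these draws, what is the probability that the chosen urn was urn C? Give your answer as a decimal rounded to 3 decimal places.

The likelihood of the observed sequence under each hypothesis: P(data | urn A) = (3/7)(3/7) = 0.18367; P(data | urn B) = (4/7)(4/7) = 0.32653; P(data | urn C) = (2/6)(2/6) = 0.11111.
The prior-weighted likelihoods are 1/3 · 0.18367 = 0.061224, 1/3 · 0.32653 = 0.10884, 1/3 · 0.11111 = 0.037037; with total 0.20711.
Hence P(urn C | data) = (0.037037) / (0.20711) = 0.17883.

0.179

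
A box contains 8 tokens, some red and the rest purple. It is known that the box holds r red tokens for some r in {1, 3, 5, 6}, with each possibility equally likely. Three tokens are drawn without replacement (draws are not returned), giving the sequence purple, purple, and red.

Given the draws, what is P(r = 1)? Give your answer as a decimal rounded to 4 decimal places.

0.2917

For each hypothesis, P(data | H) works out to: P(data | r = 1) = (7/8)(6/7)(1/6) = 1/8; P(data | r = 3) = (5/8)(4/7)(3/6) = 5/28; P(data | r = 5) = (3/8)(2/7)(5/6) = 5/56; P(data | r = 6) = (2/8)(1/7)(6/6) = 1/28.
Multiplying each by its prior: 1/4 · 1/8 = 1/32, 1/4 · 5/28 = 5/112, 1/4 · 5/56 = 5/224, 1/4 · 1/28 = 1/112; with total 3/28.
By Bayes' rule, P(r = 1 | data) = (1/32) / (3/28) = 7/24.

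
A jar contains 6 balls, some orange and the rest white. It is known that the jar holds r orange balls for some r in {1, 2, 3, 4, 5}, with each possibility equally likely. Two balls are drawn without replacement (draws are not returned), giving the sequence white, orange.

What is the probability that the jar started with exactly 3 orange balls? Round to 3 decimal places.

0.257

Under each hypothesis, the probability of the observed sequence is: P(data | r = 1) = (5/6)(1/5) = 1/6; P(data | r = 2) = (4/6)(2/5) = 4/15; P(data | r = 3) = (3/6)(3/5) = 3/10; P(data | r = 4) = (2/6)(4/5) = 4/15; P(data | r = 5) = (1/6)(5/5) = 1/6.
Multiplying each by its prior: 1/5 · 1/6 = 1/30, 1/5 · 4/15 = 4/75, 1/5 · 3/10 = 3/50, 1/5 · 4/15 = 4/75, 1/5 · 1/6 = 1/30; with total 7/30.
Hence P(r = 3 | data) = (3/50) / (7/30) = 9/35.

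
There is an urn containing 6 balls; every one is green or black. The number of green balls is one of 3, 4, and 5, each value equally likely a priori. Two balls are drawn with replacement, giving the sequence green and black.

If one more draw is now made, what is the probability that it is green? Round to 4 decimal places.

0.6364

Compute the likelihood of the observed sequence for each case: P(data | r = 3) = (3/6)(3/6) = 1/4; P(data | r = 4) = (4/6)(2/6) = 2/9; P(data | r = 5) = (5/6)(1/6) = 5/36.
Multiplying each by its prior: 1/3 · 1/4 = 1/12, 1/3 · 2/9 = 2/27, 1/3 · 5/36 = 5/108; summing to 11/54.
Dividing through by the total gives posterior P(r = 3 | data) = 9/22, P(r = 4 | data) = 4/11, P(r = 5 | data) = 5/22.
So P(green next | data) = Σ P(green next | H) P(H | data) = (1/2)(9/22) + (2/3)(4/11) + (5/6)(5/22) = 7/11.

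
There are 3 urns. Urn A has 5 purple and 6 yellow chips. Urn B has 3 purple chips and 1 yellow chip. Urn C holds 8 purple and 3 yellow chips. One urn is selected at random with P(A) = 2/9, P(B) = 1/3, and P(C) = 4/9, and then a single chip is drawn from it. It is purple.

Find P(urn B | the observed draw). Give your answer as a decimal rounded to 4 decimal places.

0.3708

Under each hypothesis, the probability of this draw is: P(data | urn A) = (5/11) = 5/11; P(data | urn B) = (3/4) = 3/4; P(data | urn C) = (8/11) = 8/11.
Weighting by the prior gives 2/9 · 5/11 = 10/99, 1/3 · 3/4 = 1/4, 4/9 · 8/11 = 32/99; these sum to 89/132.
Therefore the posterior P(urn B | data) = (1/4) / (89/132) = 33/89.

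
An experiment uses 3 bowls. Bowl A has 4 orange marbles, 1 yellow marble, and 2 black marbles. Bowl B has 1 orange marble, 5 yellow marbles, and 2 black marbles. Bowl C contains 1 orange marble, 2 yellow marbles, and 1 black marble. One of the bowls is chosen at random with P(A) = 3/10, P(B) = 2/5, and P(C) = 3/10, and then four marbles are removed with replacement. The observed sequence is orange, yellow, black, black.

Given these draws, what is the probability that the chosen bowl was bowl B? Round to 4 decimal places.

0.3102

Under each hypothesis, the probability of the observed sequence is: P(data | bowl A) = (4/7)(1/7)(2/7)(2/7) = 0.0066639; P(data | bowl B) = (1/8)(5/8)(2/8)(2/8) = 0.0048828; P(data | bowl C) = (1/4)(2/4)(1/4)(1/4) = 0.0078125.
The prior-weighted likelihoods are 3/10 · 0.0066639 = 0.0019992, 2/5 · 0.0048828 = 0.0019531, 3/10 · 0.0078125 = 0.0023437; these sum to 0.006296.
By Bayes' rule, P(bowl B | data) = (0.0019531) / (0.006296) = 0.31021.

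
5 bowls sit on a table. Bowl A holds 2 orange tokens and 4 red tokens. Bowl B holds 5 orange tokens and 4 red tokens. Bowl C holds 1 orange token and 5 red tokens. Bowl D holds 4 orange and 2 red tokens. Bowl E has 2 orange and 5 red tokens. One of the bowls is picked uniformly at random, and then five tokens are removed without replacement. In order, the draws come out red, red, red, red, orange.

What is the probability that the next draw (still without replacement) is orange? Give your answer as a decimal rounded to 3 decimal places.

0.363

The likelihood of the observed sequence under each hypothesis: P(data | bowl A) = (4/6)(3/5)(2/4)(1/3)(2/2) = 0.066667; P(data | bowl B) = (4/9)(3/8)(2/7)(1/6)(5/5) = 0.0079365; P(data | bowl C) = (5/6)(4/5)(3/4)(2/3)(1/2) = 0.16667; P(data | bowl D) = (2/6)(1/5)(0/4) = 0; P(data | bowl E) = (5/7)(4/6)(3/5)(2/4)(2/3) = 0.095238.
Weighting by the prior gives 1/5 · 0.066667 = 0.013333, 1/5 · 0.0079365 = 0.0015873, 1/5 · 0.16667 = 0.033333, 1/5 · 0 = 0, 1/5 · 0.095238 = 0.019048; these sum to 0.067302.
Dividing through by the total gives posterior P(bowl A | data) = 0.19811, P(bowl B | data) = 0.023585, P(bowl C | data) = 0.49528, P(bowl D | data) = 0, P(bowl E | data) = 0.28302.
The predictive probability is P(orange next | data) = (1)(0.19811) + (1)(0.023585) + (0)(0.49528) + (1/2)(0.28302) = 0.36321.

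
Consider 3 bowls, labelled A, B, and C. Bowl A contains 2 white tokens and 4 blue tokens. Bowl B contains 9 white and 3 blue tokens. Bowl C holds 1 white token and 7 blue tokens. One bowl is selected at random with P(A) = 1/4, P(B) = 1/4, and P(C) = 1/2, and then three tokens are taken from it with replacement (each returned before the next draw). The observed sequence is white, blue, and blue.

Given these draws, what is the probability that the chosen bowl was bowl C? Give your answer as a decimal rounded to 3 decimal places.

0.495

Under each hypothesis, the probability of the observed sequence is: P(data | bowl A) = (2/6)(4/6)(4/6) = 0.14815; P(data | bowl B) = (9/12)(3/12)(3/12) = 0.046875; P(data | bowl C) = (1/8)(7/8)(7/8) = 0.095703.
Weighting by the prior gives 1/4 · 0.14815 = 0.037037, 1/4 · 0.046875 = 0.011719, 1/2 · 0.095703 = 0.047852; these sum to 0.096607.
Therefore the posterior P(bowl C | data) = (0.047852) / (0.096607) = 0.49532.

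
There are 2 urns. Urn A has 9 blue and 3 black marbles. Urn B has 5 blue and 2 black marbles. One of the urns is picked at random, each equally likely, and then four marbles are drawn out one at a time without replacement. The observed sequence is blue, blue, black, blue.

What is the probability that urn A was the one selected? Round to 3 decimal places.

For each hypothesis, P(data | H) works out to: P(data | urn A) = (9/12)(8/11)(3/10)(7/9) = 7/55; P(data | urn B) = (5/7)(4/6)(2/5)(3/4) = 1/7.
The prior-weighted likelihoods are 1/2 · 7/55 = 7/110, 1/2 · 1/7 = 1/14; summing to 52/385.
So P(urn A | data) = (7/110) / (52/385) = 49/104.

0.471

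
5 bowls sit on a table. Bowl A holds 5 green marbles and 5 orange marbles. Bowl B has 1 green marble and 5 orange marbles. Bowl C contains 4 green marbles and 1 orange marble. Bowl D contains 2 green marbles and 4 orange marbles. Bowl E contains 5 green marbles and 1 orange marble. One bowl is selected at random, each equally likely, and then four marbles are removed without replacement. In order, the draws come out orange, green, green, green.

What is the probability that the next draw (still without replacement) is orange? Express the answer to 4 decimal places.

For each hypothesis, P(data | H) works out to: P(data | bowl A) = (5/10)(5/9)(4/8)(3/7) = 0.059524; P(data | bowl B) = (5/6)(1/5)(0/4) = 0; P(data | bowl C) = (1/5)(4/4)(3/3)(2/2) = 0.2; P(data | bowl D) = (4/6)(2/5)(1/4)(0/3) = 0; P(data | bowl E) = (1/6)(5/5)(4/4)(3/3) = 0.16667.
Weighting by the prior gives 1/5 · 0.059524 = 0.011905, 1/5 · 0 = 0, 1/5 · 0.2 = 0.04, 1/5 · 0 = 0, 1/5 · 0.16667 = 0.033333; summing to 0.085238.
The posterior is then P(bowl A | data) = 0.13966, P(bowl B | data) = 0, P(bowl C | data) = 0.46927, P(bowl D | data) = 0, P(bowl E | data) = 0.39106.
Averaging over the posterior, P(orange next | data) = (2/3)(0.13966) + (0)(0.46927) + (0)(0.39106) = 0.09311.

0.0931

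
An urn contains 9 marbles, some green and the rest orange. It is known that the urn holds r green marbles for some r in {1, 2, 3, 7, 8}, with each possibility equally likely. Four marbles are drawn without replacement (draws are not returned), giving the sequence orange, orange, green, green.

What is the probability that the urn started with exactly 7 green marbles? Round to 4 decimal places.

Under each hypothesis, the probability of the observed sequence is: P(data | r = 1) = (8/9)(7/8)(1/7)(0/6) = 0; P(data | r = 2) = (7/9)(6/8)(2/7)(1/6) = 0.027778; P(data | r = 3) = (6/9)(5/8)(3/7)(2/6) = 0.059524; P(data | r = 7) = (2/9)(1/8)(7/7)(6/6) = 0.027778; P(data | r = 8) = (1/9)(0/8) = 0.
Weighting by the prior gives 1/5 · 0 = 0, 1/5 · 0.027778 = 0.0055556, 1/5 · 0.059524 = 0.011905, 1/5 · 0.027778 = 0.0055556, 1/5 · 0 = 0; summing to 0.023016.
Therefore the posterior P(r = 7 | data) = (0.0055556) / (0.023016) = 0.24138.

0.2414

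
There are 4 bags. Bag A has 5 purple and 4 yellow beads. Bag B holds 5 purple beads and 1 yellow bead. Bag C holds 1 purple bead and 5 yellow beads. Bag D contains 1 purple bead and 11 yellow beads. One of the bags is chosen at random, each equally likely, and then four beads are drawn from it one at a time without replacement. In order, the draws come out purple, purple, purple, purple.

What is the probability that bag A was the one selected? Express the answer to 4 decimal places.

Compute the likelihood of the observed sequence for each case: P(data | bag A) = (5/9)(4/8)(3/7)(2/6) = 5/126; P(data | bag B) = (5/6)(4/5)(3/4)(2/3) = 1/3; P(data | bag C) = (1/6)(0/5) = 0; P(data | bag D) = (1/12)(0/11) = 0.
Weighting by the prior gives 1/4 · 5/126 = 5/504, 1/4 · 1/3 = 1/12, 1/4 · 0 = 0, 1/4 · 0 = 0; summing to 47/504.
Hence P(bag A | data) = (5/504) / (47/504) = 5/47.

0.1064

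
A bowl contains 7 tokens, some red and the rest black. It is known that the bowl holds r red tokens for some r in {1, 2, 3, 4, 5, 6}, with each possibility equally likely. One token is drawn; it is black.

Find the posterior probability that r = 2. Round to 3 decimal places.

For each hypothesis, P(data | H) works out to: P(data | r = 1) = (6/7) = 6/7; P(data | r = 2) = (5/7) = 5/7; P(data | r = 3) = (4/7) = 4/7; P(data | r = 4) = (3/7) = 3/7; P(data | r = 5) = (2/7) = 2/7; P(data | r = 6) = (1/7) = 1/7.
Multiplying each by its prior: 1/6 · 6/7 = 1/7, 1/6 · 5/7 = 5/42, 1/6 · 4/7 = 2/21, 1/6 · 3/7 = 1/14, 1/6 · 2/7 = 1/21, 1/6 · 1/7 = 1/42; these sum to 1/2.
Hence P(r = 2 | data) = (5/42) / (1/2) = 5/21.

0.238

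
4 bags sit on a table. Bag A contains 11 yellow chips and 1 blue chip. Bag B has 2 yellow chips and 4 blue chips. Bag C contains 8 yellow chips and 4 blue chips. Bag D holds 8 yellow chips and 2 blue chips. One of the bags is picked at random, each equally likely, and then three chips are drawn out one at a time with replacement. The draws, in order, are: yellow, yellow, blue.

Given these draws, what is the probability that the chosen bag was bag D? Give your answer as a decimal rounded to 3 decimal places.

0.305

For each hypothesis, P(data | H) works out to: P(data | bag A) = (11/12)(11/12)(1/12) = 0.070023; P(data | bag B) = (2/6)(2/6)(4/6) = 0.074074; P(data | bag C) = (8/12)(8/12)(4/12) = 0.14815; P(data | bag D) = (8/10)(8/10)(2/10) = 0.128.
Multiplying each by its prior: 1/4 · 0.070023 = 0.017506, 1/4 · 0.074074 = 0.018519, 1/4 · 0.14815 = 0.037037, 1/4 · 0.128 = 0.032; summing to 0.10506.
By Bayes' rule, P(bag D | data) = (0.032) / (0.10506) = 0.30458.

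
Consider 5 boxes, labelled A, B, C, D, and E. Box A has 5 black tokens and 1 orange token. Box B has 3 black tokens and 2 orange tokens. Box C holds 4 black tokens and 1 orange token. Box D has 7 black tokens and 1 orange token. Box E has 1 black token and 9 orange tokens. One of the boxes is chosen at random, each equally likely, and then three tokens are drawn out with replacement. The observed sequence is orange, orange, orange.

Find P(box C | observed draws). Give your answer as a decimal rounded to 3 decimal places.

The likelihood of the observed sequence under each hypothesis: P(data | box A) = (1/6)(1/6)(1/6) = 0.0046296; P(data | box B) = (2/5)(2/5)(2/5) = 0.064; P(data | box C) = (1/5)(1/5)(1/5) = 0.008; P(data | box D) = (1/8)(1/8)(1/8) = 0.0019531; P(data | box E) = (9/10)(9/10)(9/10) = 0.729.
Multiplying each by its prior: 1/5 · 0.0046296 = 0.00092593, 1/5 · 0.064 = 0.0128, 1/5 · 0.008 = 0.0016, 1/5 · 0.0019531 = 0.00039063, 1/5 · 0.729 = 0.1458; summing to 0.16152.
Hence P(box C | data) = (0.0016) / (0.16152) = 0.0099061.

0.010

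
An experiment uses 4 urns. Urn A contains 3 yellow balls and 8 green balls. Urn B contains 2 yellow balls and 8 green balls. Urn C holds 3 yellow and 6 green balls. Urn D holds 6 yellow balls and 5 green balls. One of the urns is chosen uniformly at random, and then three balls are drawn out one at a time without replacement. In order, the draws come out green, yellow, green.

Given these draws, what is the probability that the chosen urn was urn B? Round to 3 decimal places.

0.249

The likelihood of the observed sequence under each hypothesis: P(data | urn A) = (8/11)(3/10)(7/9) = 0.1697; P(data | urn B) = (8/10)(2/9)(7/8) = 0.15556; P(data | urn C) = (6/9)(3/8)(5/7) = 0.17857; P(data | urn D) = (5/11)(6/10)(4/9) = 0.12121.
The prior-weighted likelihoods are 1/4 · 0.1697 = 0.042424, 1/4 · 0.15556 = 0.038889, 1/4 · 0.17857 = 0.044643, 1/4 · 0.12121 = 0.030303; with total 0.15626.
Hence P(urn B | data) = (0.038889) / (0.15626) = 0.24887.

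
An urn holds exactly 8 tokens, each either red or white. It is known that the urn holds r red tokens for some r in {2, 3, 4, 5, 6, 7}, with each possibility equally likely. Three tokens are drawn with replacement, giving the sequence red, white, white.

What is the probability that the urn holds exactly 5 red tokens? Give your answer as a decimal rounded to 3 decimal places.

0.157

The likelihood of the observed sequence under each hypothesis: P(data | r = 2) = (2/8)(6/8)(6/8) = 0.14062; P(data | r = 3) = (3/8)(5/8)(5/8) = 0.14648; P(data | r = 4) = (4/8)(4/8)(4/8) = 0.125; P(data | r = 5) = (5/8)(3/8)(3/8) = 0.087891; P(data | r = 6) = (6/8)(2/8)(2/8) = 0.046875; P(data | r = 7) = (7/8)(1/8)(1/8) = 0.013672.
Weighting by the prior gives 1/6 · 0.14062 = 0.023438, 1/6 · 0.14648 = 0.024414, 1/6 · 0.125 = 0.020833, 1/6 · 0.087891 = 0.014648, 1/6 · 0.046875 = 0.0078125, 1/6 · 0.013672 = 0.0022786; these sum to 0.093424.
By Bayes' rule, P(r = 5 | data) = (0.014648) / (0.093424) = 0.15679.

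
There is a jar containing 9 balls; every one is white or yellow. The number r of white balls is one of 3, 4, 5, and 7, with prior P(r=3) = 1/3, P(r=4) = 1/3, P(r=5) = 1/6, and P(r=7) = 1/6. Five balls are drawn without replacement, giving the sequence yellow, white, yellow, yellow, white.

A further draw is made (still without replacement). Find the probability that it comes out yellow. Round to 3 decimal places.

0.571

Compute the likelihood of the observed sequence for each case: P(data | r = 3) = (6/9)(3/8)(5/7)(4/6)(2/5) = 1/21; P(data | r = 4) = (5/9)(4/8)(4/7)(3/6)(3/5) = 1/21; P(data | r = 5) = (4/9)(5/8)(3/7)(2/6)(4/5) = 2/63; P(data | r = 7) = (2/9)(7/8)(1/7)(0/6) = 0.
The prior-weighted likelihoods are 1/3 · 1/21 = 1/63, 1/3 · 1/21 = 1/63, 1/6 · 2/63 = 1/189, 1/6 · 0 = 0; summing to 1/27.
Normalising, the posterior is P(r = 3 | data) = 3/7, P(r = 4 | data) = 3/7, P(r = 5 | data) = 1/7, P(r = 7 | data) = 0.
Averaging over the posterior, P(yellow next | data) = (3/4)(3/7) + (1/2)(3/7) + (1/4)(1/7) = 4/7.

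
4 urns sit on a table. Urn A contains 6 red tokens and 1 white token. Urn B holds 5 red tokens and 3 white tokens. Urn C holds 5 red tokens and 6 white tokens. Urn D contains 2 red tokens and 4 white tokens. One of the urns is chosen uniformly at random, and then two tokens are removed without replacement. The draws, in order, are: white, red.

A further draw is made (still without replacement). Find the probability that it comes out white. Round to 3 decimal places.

For each hypothesis, P(data | H) works out to: P(data | urn A) = (1/7)(6/6) = 0.14286; P(data | urn B) = (3/8)(5/7) = 0.26786; P(data | urn C) = (6/11)(5/10) = 0.27273; P(data | urn D) = (4/6)(2/5) = 0.26667.
Weighting by the prior gives 1/4 · 0.14286 = 0.035714, 1/4 · 0.26786 = 0.066964, 1/4 · 0.27273 = 0.068182, 1/4 · 0.26667 = 0.066667; with total 0.23753.
The posterior is then P(urn A | data) = 0.15036, P(urn B | data) = 0.28192, P(urn C | data) = 0.28705, P(urn D | data) = 0.28067.
So P(white next | data) = Σ P(white next | H) P(H | data) = (0)(0.15036) + (1/3)(0.28192) + (5/9)(0.28705) + (3/4)(0.28067) = 0.46395.

0.464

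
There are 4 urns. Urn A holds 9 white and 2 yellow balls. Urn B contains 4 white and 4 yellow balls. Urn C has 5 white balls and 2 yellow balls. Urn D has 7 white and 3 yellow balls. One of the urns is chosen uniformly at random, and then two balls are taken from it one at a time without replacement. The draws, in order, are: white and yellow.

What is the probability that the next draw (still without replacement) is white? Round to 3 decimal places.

Under each hypothesis, the probability of the observed sequence is: P(data | urn A) = (9/11)(2/10) = 0.16364; P(data | urn B) = (4/8)(4/7) = 0.28571; P(data | urn C) = (5/7)(2/6) = 0.2381; P(data | urn D) = (7/10)(3/9) = 0.23333.
Multiplying each by its prior: 1/4 · 0.16364 = 0.040909, 1/4 · 0.28571 = 0.071429, 1/4 · 0.2381 = 0.059524, 1/4 · 0.23333 = 0.058333; these sum to 0.23019.
The posterior is then P(urn A | data) = 0.17772, P(urn B | data) = 0.3103, P(urn C | data) = 0.25858, P(urn D | data) = 0.25341.
So P(white next | data) = Σ P(white next | H) P(H | data) = (8/9)(0.17772) + (1/2)(0.3103) + (4/5)(0.25858) + (3/4)(0.25341) = 0.71004.

0.710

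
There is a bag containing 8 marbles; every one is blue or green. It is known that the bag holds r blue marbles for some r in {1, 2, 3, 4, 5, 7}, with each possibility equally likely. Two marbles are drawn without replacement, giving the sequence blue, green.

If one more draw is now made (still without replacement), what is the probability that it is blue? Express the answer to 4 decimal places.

0.4444

Under each hypothesis, the probability of the observed sequence is: P(data | r = 1) = (1/8)(7/7) = 1/8; P(data | r = 2) = (2/8)(6/7) = 3/14; P(data | r = 3) = (3/8)(5/7) = 15/56; P(data | r = 4) = (4/8)(4/7) = 2/7; P(data | r = 5) = (5/8)(3/7) = 15/56; P(data | r = 7) = (7/8)(1/7) = 1/8.
Weighting by the prior gives 1/6 · 1/8 = 1/48, 1/6 · 3/14 = 1/28, 1/6 · 15/56 = 5/112, 1/6 · 2/7 = 1/21, 1/6 · 15/56 = 5/112, 1/6 · 1/8 = 1/48; these sum to 3/14.
The posterior is then P(r = 1 | data) = 7/72, P(r = 2 | data) = 1/6, P(r = 3 | data) = 5/24, P(r = 4 | data) = 2/9, P(r = 5 | data) = 5/24, P(r = 7 | data) = 7/72.
The predictive probability is P(blue next | data) = (0)(7/72) + (1/6)(1/6) + (1/3)(5/24) + (1/2)(2/9) + (2/3)(5/24) + (1)(7/72) = 4/9.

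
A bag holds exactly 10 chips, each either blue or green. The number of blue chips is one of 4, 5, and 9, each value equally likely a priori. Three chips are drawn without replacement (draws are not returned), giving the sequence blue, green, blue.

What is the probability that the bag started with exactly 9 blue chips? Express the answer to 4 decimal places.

0.2951

Under each hypothesis, the probability of the observed sequence is: P(data | r = 4) = (4/10)(6/9)(3/8) = 1/10; P(data | r = 5) = (5/10)(5/9)(4/8) = 5/36; P(data | r = 9) = (9/10)(1/9)(8/8) = 1/10.
Multiplying each by its prior: 1/3 · 1/10 = 1/30, 1/3 · 5/36 = 5/108, 1/3 · 1/10 = 1/30; summing to 61/540.
By Bayes' rule, P(r = 9 | data) = (1/30) / (61/540) = 18/61.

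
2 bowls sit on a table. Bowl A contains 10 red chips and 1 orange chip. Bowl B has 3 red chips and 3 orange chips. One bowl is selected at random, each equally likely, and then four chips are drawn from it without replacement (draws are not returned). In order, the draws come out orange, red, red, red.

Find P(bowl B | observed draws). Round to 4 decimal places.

The likelihood of the observed sequence under each hypothesis: P(data | bowl A) = (1/11)(10/10)(9/9)(8/8) = 1/11; P(data | bowl B) = (3/6)(3/5)(2/4)(1/3) = 1/20.
Multiplying each by its prior: 1/2 · 1/11 = 1/22, 1/2 · 1/20 = 1/40; with total 31/440.
So P(bowl B | data) = (1/40) / (31/440) = 11/31.

0.3548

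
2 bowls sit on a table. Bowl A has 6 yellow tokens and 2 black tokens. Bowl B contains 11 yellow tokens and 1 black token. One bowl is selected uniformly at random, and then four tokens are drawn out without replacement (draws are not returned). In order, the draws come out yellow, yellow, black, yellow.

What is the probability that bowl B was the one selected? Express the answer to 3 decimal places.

0.368

The likelihood of the observed sequence under each hypothesis: P(data | bowl A) = (6/8)(5/7)(2/6)(4/5) = 1/7; P(data | bowl B) = (11/12)(10/11)(1/10)(9/9) = 1/12.
Weighting by the prior gives 1/2 · 1/7 = 1/14, 1/2 · 1/12 = 1/24; with total 19/168.
So P(bowl B | data) = (1/24) / (19/168) = 7/19.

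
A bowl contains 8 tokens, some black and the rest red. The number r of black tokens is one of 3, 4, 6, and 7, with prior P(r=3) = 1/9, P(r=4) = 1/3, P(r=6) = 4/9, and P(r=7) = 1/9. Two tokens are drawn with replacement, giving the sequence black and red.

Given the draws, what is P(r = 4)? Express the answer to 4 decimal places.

0.4068

Compute the likelihood of the observed sequence for each case: P(data | r = 3) = (3/8)(5/8) = 15/64; P(data | r = 4) = (4/8)(4/8) = 1/4; P(data | r = 6) = (6/8)(2/8) = 3/16; P(data | r = 7) = (7/8)(1/8) = 7/64.
Weighting by the prior gives 1/9 · 15/64 = 5/192, 1/3 · 1/4 = 1/12, 4/9 · 3/16 = 1/12, 1/9 · 7/64 = 7/576; these sum to 59/288.
So P(r = 4 | data) = (1/12) / (59/288) = 24/59.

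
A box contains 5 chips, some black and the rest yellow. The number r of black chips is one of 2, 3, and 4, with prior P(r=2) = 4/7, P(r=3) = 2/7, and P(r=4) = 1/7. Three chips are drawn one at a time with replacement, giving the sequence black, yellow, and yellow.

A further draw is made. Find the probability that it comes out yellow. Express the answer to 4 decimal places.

Under each hypothesis, the probability of the observed sequence is: P(data | r = 2) = (2/5)(3/5)(3/5) = 18/125; P(data | r = 3) = (3/5)(2/5)(2/5) = 12/125; P(data | r = 4) = (4/5)(1/5)(1/5) = 4/125.
The prior-weighted likelihoods are 4/7 · 18/125 = 72/875, 2/7 · 12/125 = 24/875, 1/7 · 4/125 = 4/875; with total 4/35.
The posterior is then P(r = 2 | data) = 18/25, P(r = 3 | data) = 6/25, P(r = 4 | data) = 1/25.
The predictive probability is P(yellow next | data) = (3/5)(18/25) + (2/5)(6/25) + (1/5)(1/25) = 67/125.

0.5360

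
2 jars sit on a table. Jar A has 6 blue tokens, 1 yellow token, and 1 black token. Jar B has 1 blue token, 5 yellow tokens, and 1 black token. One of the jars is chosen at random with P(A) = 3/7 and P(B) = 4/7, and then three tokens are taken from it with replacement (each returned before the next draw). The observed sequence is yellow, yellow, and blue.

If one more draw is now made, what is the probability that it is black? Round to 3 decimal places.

0.141

For each hypothesis, P(data | H) works out to: P(data | jar A) = (1/8)(1/8)(6/8) = 0.011719; P(data | jar B) = (5/7)(5/7)(1/7) = 0.072886.
The prior-weighted likelihoods are 3/7 · 0.011719 = 0.0050223, 4/7 · 0.072886 = 0.041649; these sum to 0.046672.
Dividing through by the total gives posterior P(jar A | data) = 0.10761, P(jar B | data) = 0.89239.
The predictive probability is P(black next | data) = (1/8)(0.10761) + (1/7)(0.89239) = 0.14094.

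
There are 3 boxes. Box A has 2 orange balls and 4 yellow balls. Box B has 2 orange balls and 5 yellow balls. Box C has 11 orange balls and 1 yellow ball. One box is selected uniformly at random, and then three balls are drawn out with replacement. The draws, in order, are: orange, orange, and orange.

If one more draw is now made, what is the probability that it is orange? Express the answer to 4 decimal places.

0.8729

The likelihood of the observed sequence under each hypothesis: P(data | box A) = (2/6)(2/6)(2/6) = 0.037037; P(data | box B) = (2/7)(2/7)(2/7) = 0.023324; P(data | box C) = (11/12)(11/12)(11/12) = 0.77025.
The prior-weighted likelihoods are 1/3 · 0.037037 = 0.012346, 1/3 · 0.023324 = 0.0077745, 1/3 · 0.77025 = 0.25675; these sum to 0.27687.
Dividing through by the total gives posterior P(box A | data) = 0.04459, P(box B | data) = 0.02808, P(box C | data) = 0.92733.
The predictive probability is P(orange next | data) = (1/3)(0.04459) + (2/7)(0.02808) + (11/12)(0.92733) = 0.87294.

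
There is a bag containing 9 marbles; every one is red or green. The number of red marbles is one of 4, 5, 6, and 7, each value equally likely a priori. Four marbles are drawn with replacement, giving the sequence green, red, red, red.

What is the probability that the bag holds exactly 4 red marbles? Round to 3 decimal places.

0.149

Under each hypothesis, the probability of the observed sequence is: P(data | r = 4) = (5/9)(4/9)(4/9)(4/9) = 0.048773; P(data | r = 5) = (4/9)(5/9)(5/9)(5/9) = 0.076208; P(data | r = 6) = (3/9)(6/9)(6/9)(6/9) = 0.098765; P(data | r = 7) = (2/9)(7/9)(7/9)(7/9) = 0.10456.
Weighting by the prior gives 1/4 · 0.048773 = 0.012193, 1/4 · 0.076208 = 0.019052, 1/4 · 0.098765 = 0.024691, 1/4 · 0.10456 = 0.026139; these sum to 0.082076.
Hence P(r = 4 | data) = (0.012193) / (0.082076) = 0.14856.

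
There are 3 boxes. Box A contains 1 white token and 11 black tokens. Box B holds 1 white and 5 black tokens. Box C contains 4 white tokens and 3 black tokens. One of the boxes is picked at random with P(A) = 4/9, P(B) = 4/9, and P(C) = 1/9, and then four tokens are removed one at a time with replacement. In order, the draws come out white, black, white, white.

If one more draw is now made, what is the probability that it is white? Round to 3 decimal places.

Under each hypothesis, the probability of the observed sequence is: P(data | box A) = (1/12)(11/12)(1/12)(1/12) = 0.00053048; P(data | box B) = (1/6)(5/6)(1/6)(1/6) = 0.003858; P(data | box C) = (4/7)(3/7)(4/7)(4/7) = 0.079967.
Multiplying each by its prior: 4/9 · 0.00053048 = 0.00023577, 4/9 · 0.003858 = 0.0017147, 1/9 · 0.079967 = 0.0088852; with total 0.010836.
The posterior is then P(box A | data) = 0.021759, P(box B | data) = 0.15824, P(box C | data) = 0.82.
Averaging over the posterior, P(white next | data) = (1/12)(0.021759) + (1/6)(0.15824) + (4/7)(0.82) = 0.49676.

0.497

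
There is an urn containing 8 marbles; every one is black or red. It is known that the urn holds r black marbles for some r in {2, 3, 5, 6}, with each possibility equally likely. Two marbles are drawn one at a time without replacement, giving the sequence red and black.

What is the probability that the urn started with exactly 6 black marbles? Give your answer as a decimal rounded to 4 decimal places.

For each hypothesis, P(data | H) works out to: P(data | r = 2) = (6/8)(2/7) = 3/14; P(data | r = 3) = (5/8)(3/7) = 15/56; P(data | r = 5) = (3/8)(5/7) = 15/56; P(data | r = 6) = (2/8)(6/7) = 3/14.
Multiplying each by its prior: 1/4 · 3/14 = 3/56, 1/4 · 15/56 = 15/224, 1/4 · 15/56 = 15/224, 1/4 · 3/14 = 3/56; these sum to 27/112.
Therefore the posterior P(r = 6 | data) = (3/56) / (27/112) = 2/9.

0.2222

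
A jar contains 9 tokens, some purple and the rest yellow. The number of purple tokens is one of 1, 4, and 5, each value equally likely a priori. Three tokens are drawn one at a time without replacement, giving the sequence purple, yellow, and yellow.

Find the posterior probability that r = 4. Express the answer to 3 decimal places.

The likelihood of the observed sequence under each hypothesis: P(data | r = 1) = (1/9)(8/8)(7/7) = 1/9; P(data | r = 4) = (4/9)(5/8)(4/7) = 10/63; P(data | r = 5) = (5/9)(4/8)(3/7) = 5/42.
Multiplying each by its prior: 1/3 · 1/9 = 1/27, 1/3 · 10/63 = 10/189, 1/3 · 5/42 = 5/126; summing to 7/54.
By Bayes' rule, P(r = 4 | data) = (10/189) / (7/54) = 20/49.

0.408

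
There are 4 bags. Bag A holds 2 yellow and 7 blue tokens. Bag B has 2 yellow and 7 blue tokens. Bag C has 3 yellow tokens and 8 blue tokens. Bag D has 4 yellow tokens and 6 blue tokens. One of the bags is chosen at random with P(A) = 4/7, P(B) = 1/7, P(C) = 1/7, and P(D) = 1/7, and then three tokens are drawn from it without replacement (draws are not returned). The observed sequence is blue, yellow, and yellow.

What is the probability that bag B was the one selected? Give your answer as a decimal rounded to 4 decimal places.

Under each hypothesis, the probability of the observed sequence is: P(data | bag A) = (7/9)(2/8)(1/7) = 0.027778; P(data | bag B) = (7/9)(2/8)(1/7) = 0.027778; P(data | bag C) = (8/11)(3/10)(2/9) = 0.048485; P(data | bag D) = (6/10)(4/9)(3/8) = 0.1.
The prior-weighted likelihoods are 4/7 · 0.027778 = 0.015873, 1/7 · 0.027778 = 0.0039683, 1/7 · 0.048485 = 0.0069264, 1/7 · 0.1 = 0.014286; summing to 0.041053.
Hence P(bag B | data) = (0.0039683) / (0.041053) = 0.096661.

0.0967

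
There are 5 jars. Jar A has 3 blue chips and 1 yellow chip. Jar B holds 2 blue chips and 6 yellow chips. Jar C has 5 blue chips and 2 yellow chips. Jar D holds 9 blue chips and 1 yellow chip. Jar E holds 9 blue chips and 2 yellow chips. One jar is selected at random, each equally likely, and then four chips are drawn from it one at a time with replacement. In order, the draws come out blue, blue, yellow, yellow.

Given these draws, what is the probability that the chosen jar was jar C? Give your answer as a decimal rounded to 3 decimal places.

0.293

Compute the likelihood of the observed sequence for each case: P(data | jar A) = (3/4)(3/4)(1/4)(1/4) = 0.035156; P(data | jar B) = (2/8)(2/8)(6/8)(6/8) = 0.035156; P(data | jar C) = (5/7)(5/7)(2/7)(2/7) = 0.041649; P(data | jar D) = (9/10)(9/10)(1/10)(1/10) = 0.0081; P(data | jar E) = (9/11)(9/11)(2/11)(2/11) = 0.02213.
Multiplying each by its prior: 1/5 · 0.035156 = 0.0070313, 1/5 · 0.035156 = 0.0070313, 1/5 · 0.041649 = 0.0083299, 1/5 · 0.0081 = 0.00162, 1/5 · 0.02213 = 0.0044259; with total 0.028438.
Therefore the posterior P(jar C | data) = (0.0083299) / (0.028438) = 0.29291.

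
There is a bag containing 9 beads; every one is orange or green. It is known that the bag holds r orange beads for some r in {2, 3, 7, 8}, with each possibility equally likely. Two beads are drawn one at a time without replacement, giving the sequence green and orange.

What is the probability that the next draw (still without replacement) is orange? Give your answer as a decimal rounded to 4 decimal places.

0.5026

For each hypothesis, P(data | H) works out to: P(data | r = 2) = (7/9)(2/8) = 7/36; P(data | r = 3) = (6/9)(3/8) = 1/4; P(data | r = 7) = (2/9)(7/8) = 7/36; P(data | r = 8) = (1/9)(8/8) = 1/9.
Multiplying each by its prior: 1/4 · 7/36 = 7/144, 1/4 · 1/4 = 1/16, 1/4 · 7/36 = 7/144, 1/4 · 1/9 = 1/36; summing to 3/16.
Dividing through by the total gives posterior P(r = 2 | data) = 7/27, P(r = 3 | data) = 1/3, P(r = 7 | data) = 7/27, P(r = 8 | data) = 4/27.
Averaging over the posterior, P(orange next | data) = (1/7)(7/27) + (2/7)(1/3) + (6/7)(7/27) + (1)(4/27) = 95/189.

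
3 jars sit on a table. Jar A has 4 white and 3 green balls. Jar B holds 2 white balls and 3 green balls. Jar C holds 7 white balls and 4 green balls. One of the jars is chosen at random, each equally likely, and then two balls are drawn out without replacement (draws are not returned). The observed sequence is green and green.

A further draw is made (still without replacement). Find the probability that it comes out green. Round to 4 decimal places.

0.2769

Compute the likelihood of the observed sequence for each case: P(data | jar A) = (3/7)(2/6) = 1/7; P(data | jar B) = (3/5)(2/4) = 3/10; P(data | jar C) = (4/11)(3/10) = 6/55.
Weighting by the prior gives 1/3 · 1/7 = 1/21, 1/3 · 3/10 = 1/10, 1/3 · 6/55 = 2/55; with total 85/462.
Dividing through by the total gives posterior P(jar A | data) = 0.25882, P(jar B | data) = 0.54353, P(jar C | data) = 0.19765.
Averaging over the posterior, P(green next | data) = (1/5)(0.25882) + (1/3)(0.54353) + (2/9)(0.19765) = 0.27686.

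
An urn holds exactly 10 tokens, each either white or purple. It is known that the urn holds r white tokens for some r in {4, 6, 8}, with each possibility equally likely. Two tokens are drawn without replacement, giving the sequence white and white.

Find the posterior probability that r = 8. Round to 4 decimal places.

For each hypothesis, P(data | H) works out to: P(data | r = 4) = (4/10)(3/9) = 2/15; P(data | r = 6) = (6/10)(5/9) = 1/3; P(data | r = 8) = (8/10)(7/9) = 28/45.
Weighting by the prior gives 1/3 · 2/15 = 2/45, 1/3 · 1/3 = 1/9, 1/3 · 28/45 = 28/135; summing to 49/135.
Therefore the posterior P(r = 8 | data) = (28/135) / (49/135) = 4/7.

0.5714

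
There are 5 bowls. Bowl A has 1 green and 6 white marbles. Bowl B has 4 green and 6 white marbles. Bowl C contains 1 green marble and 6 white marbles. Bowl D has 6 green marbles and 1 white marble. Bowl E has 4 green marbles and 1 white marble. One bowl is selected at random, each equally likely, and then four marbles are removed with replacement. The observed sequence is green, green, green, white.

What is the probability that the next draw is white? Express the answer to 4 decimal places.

Compute the likelihood of the observed sequence for each case: P(data | bowl A) = (1/7)(1/7)(1/7)(6/7) = 0.002499; P(data | bowl B) = (4/10)(4/10)(4/10)(6/10) = 0.0384; P(data | bowl C) = (1/7)(1/7)(1/7)(6/7) = 0.002499; P(data | bowl D) = (6/7)(6/7)(6/7)(1/7) = 0.089963; P(data | bowl E) = (4/5)(4/5)(4/5)(1/5) = 0.1024.
The prior-weighted likelihoods are 1/5 · 0.002499 = 0.00049979, 1/5 · 0.0384 = 0.00768, 1/5 · 0.002499 = 0.00049979, 1/5 · 0.089963 = 0.017993, 1/5 · 0.1024 = 0.02048; summing to 0.047152.
Dividing through by the total gives posterior P(bowl A | data) = 0.0106, P(bowl B | data) = 0.16288, P(bowl C | data) = 0.0106, P(bowl D | data) = 0.38158, P(bowl E | data) = 0.43434.
So P(white next | data) = Σ P(white next | H) P(H | data) = (6/7)(0.0106) + (3/5)(0.16288) + (6/7)(0.0106) + (1/7)(0.38158) + (1/5)(0.43434) = 0.25728.

0.2573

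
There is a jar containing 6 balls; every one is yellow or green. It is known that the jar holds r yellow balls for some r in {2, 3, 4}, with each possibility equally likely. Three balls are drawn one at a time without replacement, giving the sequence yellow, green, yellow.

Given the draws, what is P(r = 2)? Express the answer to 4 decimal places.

0.1600

Compute the likelihood of the observed sequence for each case: P(data | r = 2) = (2/6)(4/5)(1/4) = 1/15; P(data | r = 3) = (3/6)(3/5)(2/4) = 3/20; P(data | r = 4) = (4/6)(2/5)(3/4) = 1/5.
The prior-weighted likelihoods are 1/3 · 1/15 = 1/45, 1/3 · 3/20 = 1/20, 1/3 · 1/5 = 1/15; with total 5/36.
So P(r = 2 | data) = (1/45) / (5/36) = 4/25.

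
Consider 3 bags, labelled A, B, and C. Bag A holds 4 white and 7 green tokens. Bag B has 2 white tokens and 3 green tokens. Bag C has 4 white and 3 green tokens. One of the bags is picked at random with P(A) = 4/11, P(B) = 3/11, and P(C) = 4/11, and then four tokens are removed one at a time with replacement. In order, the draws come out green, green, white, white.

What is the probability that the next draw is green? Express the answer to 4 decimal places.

0.5468

Under each hypothesis, the probability of the observed sequence is: P(data | bag A) = (7/11)(7/11)(4/11)(4/11) = 0.053548; P(data | bag B) = (3/5)(3/5)(2/5)(2/5) = 0.0576; P(data | bag C) = (3/7)(3/7)(4/7)(4/7) = 0.059975.
Multiplying each by its prior: 4/11 · 0.053548 = 0.019472, 3/11 · 0.0576 = 0.015709, 4/11 · 0.059975 = 0.021809; with total 0.05699.
Normalising, the posterior is P(bag A | data) = 0.34167, P(bag B | data) = 0.27565, P(bag C | data) = 0.38268.
So P(green next | data) = Σ P(green next | H) P(H | data) = (7/11)(0.34167) + (3/5)(0.27565) + (3/7)(0.38268) = 0.54682.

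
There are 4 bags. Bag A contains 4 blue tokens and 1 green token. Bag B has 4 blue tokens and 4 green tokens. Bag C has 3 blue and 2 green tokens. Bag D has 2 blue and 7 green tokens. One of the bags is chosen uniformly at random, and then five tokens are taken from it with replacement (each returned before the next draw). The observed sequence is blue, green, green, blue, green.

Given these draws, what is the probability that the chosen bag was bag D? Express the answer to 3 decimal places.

For each hypothesis, P(data | H) works out to: P(data | bag A) = (4/5)(1/5)(1/5)(4/5)(1/5) = 0.00512; P(data | bag B) = (4/8)(4/8)(4/8)(4/8)(4/8) = 0.03125; P(data | bag C) = (3/5)(2/5)(2/5)(3/5)(2/5) = 0.02304; P(data | bag D) = (2/9)(7/9)(7/9)(2/9)(7/9) = 0.023235.
Weighting by the prior gives 1/4 · 0.00512 = 0.00128, 1/4 · 0.03125 = 0.0078125, 1/4 · 0.02304 = 0.00576, 1/4 · 0.023235 = 0.0058087; with total 0.020661.
So P(bag D | data) = (0.0058087) / (0.020661) = 0.28114.

0.281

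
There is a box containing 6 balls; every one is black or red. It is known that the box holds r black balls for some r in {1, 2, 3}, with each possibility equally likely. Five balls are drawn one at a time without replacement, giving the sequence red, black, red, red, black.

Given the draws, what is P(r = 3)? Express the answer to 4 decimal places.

For each hypothesis, P(data | H) works out to: P(data | r = 1) = (5/6)(1/5)(4/4)(3/3)(0/2) = 0; P(data | r = 2) = (4/6)(2/5)(3/4)(2/3)(1/2) = 1/15; P(data | r = 3) = (3/6)(3/5)(2/4)(1/3)(2/2) = 1/20.
The prior-weighted likelihoods are 1/3 · 0 = 0, 1/3 · 1/15 = 1/45, 1/3 · 1/20 = 1/60; summing to 7/180.
By Bayes' rule, P(r = 3 | data) = (1/60) / (7/180) = 3/7.

0.4286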